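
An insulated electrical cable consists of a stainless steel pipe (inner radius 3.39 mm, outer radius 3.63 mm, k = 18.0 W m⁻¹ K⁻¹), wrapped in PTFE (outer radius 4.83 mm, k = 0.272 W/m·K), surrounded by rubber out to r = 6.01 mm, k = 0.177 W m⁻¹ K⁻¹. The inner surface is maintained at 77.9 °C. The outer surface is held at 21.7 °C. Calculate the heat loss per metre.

Q' = 154 W/m

Series thermal resistances, inner to outer:
  R'_stainless steel = ln(0.00363/0.00339)/(2πk) = 0.06840/(2π·18.0) = 6.048×10^-4 m·K/W
  R'_PTFE = ln(0.00483/0.00363)/(2πk) = 0.2856/(2π·0.272) = 0.1671 m·K/W
  R'_rubber = ln(0.00601/0.00483)/(2πk) = 0.2186/(2π·0.177) = 0.1965 m·K/W
ΣR = 6.048×10^-4 + 0.1671 + 0.1965 = 0.3642 m·K/W
Q' = ΔT/ΣR = (77.9 °C − 21.7 °C)/0.3642 = 154 W/m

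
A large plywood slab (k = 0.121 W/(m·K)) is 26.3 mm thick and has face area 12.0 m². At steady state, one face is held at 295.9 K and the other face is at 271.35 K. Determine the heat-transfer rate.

Q = 1360 W

Q = kA·ΔT/L = 0.121 × 12.0 × |295.9 K − 271.35 K| / 0.0263 = 1360 W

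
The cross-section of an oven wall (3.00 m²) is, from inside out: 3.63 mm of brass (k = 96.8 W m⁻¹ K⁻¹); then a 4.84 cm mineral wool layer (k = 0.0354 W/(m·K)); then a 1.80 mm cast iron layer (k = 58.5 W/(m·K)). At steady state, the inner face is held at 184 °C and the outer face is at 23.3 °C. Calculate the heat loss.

Series thermal resistances, inner to outer:
  R_brass = L/(kA) = 0.00363/(96.8·3.00) = 1.250×10^-5 K/W
  R_mineral wool = L/(kA) = 0.0484/(0.0354·3.00) = 0.4557 K/W
  R_cast iron = L/(kA) = 0.00180/(58.5·3.00) = 1.026×10^-5 K/W
ΣR = 1.250×10^-5 + 0.4557 + 1.026×10^-5 = 0.4557 K/W
Q = ΔT/ΣR = (184 °C − 23.3 °C)/0.4557 = 353 W

Q = 353 W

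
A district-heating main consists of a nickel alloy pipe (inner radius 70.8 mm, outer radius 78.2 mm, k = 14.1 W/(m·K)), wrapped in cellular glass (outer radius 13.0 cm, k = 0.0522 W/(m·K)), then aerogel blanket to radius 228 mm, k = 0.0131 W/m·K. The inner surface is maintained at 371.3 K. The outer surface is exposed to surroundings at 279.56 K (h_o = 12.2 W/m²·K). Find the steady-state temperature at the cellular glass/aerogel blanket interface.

T = 354.4 K

Series thermal resistances, inner to outer:
  R'_nickel alloy = ln(0.0782/0.0708)/(2πk) = 0.09941/(2π·14.1) = 0.001122 m·K/W
  R'_cellular glass = ln(0.130/0.0782)/(2πk) = 0.5083/(2π·0.0522) = 1.550 m·K/W
  R'_aerogel blanket = ln(0.228/0.130)/(2πk) = 0.5618/(2π·0.0131) = 6.826 m·K/W
  R'_conv,out = 1/(2πr h) = 1/(2π·0.228·12.2) = 0.05722 m·K/W
ΣR = 0.001122 + 1.550 + 6.826 + 0.05722 = 8.434 m·K/W
Q' = ΔT/ΣR = (371.3 K − 279.56 K)/8.434 = 10.88 W/m
From the inner boundary to the cellular glass/aerogel blanket interface, ΣR_partial = 1.551 m·K/W.
T_interface = T_in − Q'·ΣR_partial = 371.3 K − (10.88)(1.551) = 354.4 K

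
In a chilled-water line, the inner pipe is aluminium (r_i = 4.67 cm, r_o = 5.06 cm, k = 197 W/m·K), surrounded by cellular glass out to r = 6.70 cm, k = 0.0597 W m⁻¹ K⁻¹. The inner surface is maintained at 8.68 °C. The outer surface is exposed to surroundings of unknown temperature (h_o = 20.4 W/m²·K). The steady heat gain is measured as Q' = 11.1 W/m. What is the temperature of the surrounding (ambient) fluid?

Sum the resistances:
  R'_aluminium = ln(0.0506/0.0467)/(2πk) = 0.08021/(2π·197) = 6.480×10^-5 m·K/W
  R'_cellular glass = ln(0.0670/0.0506)/(2πk) = 0.2807/(2π·0.0597) = 0.7484 m·K/W
  R'_conv,out = 1/(2πr h) = 1/(2π·0.0670·20.4) = 0.1164 m·K/W
ΣR = 0.8649 m·K/W
ΔT = Q'·ΣR = 11.1 × 0.8649 = 9.600 K
Heat flows inward, so T_out = T_in + ΔT = 8.68 + 9.600 = 18.3 °C

T_out = 18.3 °C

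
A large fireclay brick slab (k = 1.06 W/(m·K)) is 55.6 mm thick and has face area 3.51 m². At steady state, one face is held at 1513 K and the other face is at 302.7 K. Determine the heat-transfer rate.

Q = 81.0 kW

Q = kA·ΔT/L = 1.06 × 3.51 × |1513 K − 302.7 K| / 0.0556 = 81000 W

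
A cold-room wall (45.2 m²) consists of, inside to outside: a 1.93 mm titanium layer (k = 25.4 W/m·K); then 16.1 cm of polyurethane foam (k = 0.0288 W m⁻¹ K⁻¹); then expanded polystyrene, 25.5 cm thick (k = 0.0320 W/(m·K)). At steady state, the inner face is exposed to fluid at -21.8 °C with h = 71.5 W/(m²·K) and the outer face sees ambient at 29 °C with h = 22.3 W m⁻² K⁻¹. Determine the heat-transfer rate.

Resistance network (inner→outer):
  R_conv,in = 1/(hA) = 1/(71.5·45.2) = 3.094×10^-4 K/W
  R_titanium = L/(kA) = 0.00193/(25.4·45.2) = 1.681×10^-6 K/W
  R_polyurethane foam = L/(kA) = 0.161/(0.0288·45.2) = 0.1237 K/W
  R_expanded polystyrene = L/(kA) = 0.255/(0.0320·45.2) = 0.1763 K/W
  R_conv,out = 1/(hA) = 1/(22.3·45.2) = 9.921×10^-4 K/W
ΣR = 3.094×10^-4 + 1.681×10^-6 + 0.1237 + 0.1763 + 9.921×10^-4 = 0.3013 K/W
Q = ΔT/ΣR = (-21.8 °C − 29 °C)/0.3013 = -169 W
(Negative Q ⇒ heat flows inward; heat gain = 169 W.)

Q = 169 W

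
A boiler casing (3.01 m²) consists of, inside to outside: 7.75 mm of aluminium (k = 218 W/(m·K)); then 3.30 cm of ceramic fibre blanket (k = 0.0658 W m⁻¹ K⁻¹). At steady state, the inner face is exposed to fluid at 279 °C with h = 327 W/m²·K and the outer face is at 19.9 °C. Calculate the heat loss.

Treat each layer as a resistance in series:
  R_conv,in = 1/(hA) = 1/(327·3.01) = 0.001016 K/W
  R_aluminium = L/(kA) = 0.00775/(218·3.01) = 1.181×10^-5 K/W
  R_ceramic fibre blanket = L/(kA) = 0.0330/(0.0658·3.01) = 0.1666 K/W
ΣR = 0.001016 + 1.181×10^-5 + 0.1666 = 0.1676 K/W
Q = ΔT/ΣR = (279 °C − 19.9 °C)/0.1676 = 1550 W

Q = 1550 W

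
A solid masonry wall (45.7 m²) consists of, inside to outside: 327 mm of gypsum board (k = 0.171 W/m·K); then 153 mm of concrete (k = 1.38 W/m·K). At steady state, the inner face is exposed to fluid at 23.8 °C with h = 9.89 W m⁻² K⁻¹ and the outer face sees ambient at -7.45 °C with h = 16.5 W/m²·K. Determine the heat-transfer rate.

Q = 654 W

Treat each layer as a resistance in series:
  R_conv,in = 1/(hA) = 1/(9.89·45.7) = 0.002213 K/W
  R_gypsum board = L/(kA) = 0.327/(0.171·45.7) = 0.04184 K/W
  R_concrete = L/(kA) = 0.153/(1.38·45.7) = 0.002426 K/W
  R_conv,out = 1/(hA) = 1/(16.5·45.7) = 0.001326 K/W
ΣR = 0.002213 + 0.04184 + 0.002426 + 0.001326 = 0.04781 K/W
Q = ΔT/ΣR = (23.8 °C − -7.45 °C)/0.04781 = 654 W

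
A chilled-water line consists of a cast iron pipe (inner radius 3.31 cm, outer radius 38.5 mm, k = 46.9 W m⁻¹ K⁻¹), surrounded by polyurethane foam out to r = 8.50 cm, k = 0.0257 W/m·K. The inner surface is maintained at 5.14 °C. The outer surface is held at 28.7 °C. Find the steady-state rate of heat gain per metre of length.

Q' = 4.80 W/m

Series thermal resistances, inner to outer:
  R'_cast iron = ln(0.0385/0.0331)/(2πk) = 0.1511/(2π·46.9) = 5.128×10^-4 m·K/W
  R'_polyurethane foam = ln(0.0850/0.0385)/(2πk) = 0.7920/(2π·0.0257) = 4.905 m·K/W
ΣR = 5.128×10^-4 + 4.905 = 4.906 m·K/W
Q' = ΔT/ΣR = (5.14 °C − 28.7 °C)/4.906 = -4.80 W/m
(Negative Q' ⇒ heat flows inward; heat gain = 4.80 W/m.)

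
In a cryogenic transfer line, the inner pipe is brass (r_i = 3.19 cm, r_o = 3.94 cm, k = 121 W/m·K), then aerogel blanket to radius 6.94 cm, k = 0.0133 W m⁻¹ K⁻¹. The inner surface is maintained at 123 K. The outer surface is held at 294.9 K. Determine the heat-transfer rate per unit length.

Q' = 25.4 W/m

Resistance network (inner→outer):
  R'_brass = ln(0.0394/0.0319)/(2πk) = 0.2112/(2π·121) = 2.777×10^-4 m·K/W
  R'_aerogel blanket = ln(0.0694/0.0394)/(2πk) = 0.5661/(2π·0.0133) = 6.775 m·K/W
ΣR = 2.777×10^-4 + 6.775 = 6.775 m·K/W
Q' = ΔT/ΣR = (123 K − 294.9 K)/6.775 = -25.4 W/m
(Negative Q' ⇒ heat flows inward; heat gain = 25.4 W/m.)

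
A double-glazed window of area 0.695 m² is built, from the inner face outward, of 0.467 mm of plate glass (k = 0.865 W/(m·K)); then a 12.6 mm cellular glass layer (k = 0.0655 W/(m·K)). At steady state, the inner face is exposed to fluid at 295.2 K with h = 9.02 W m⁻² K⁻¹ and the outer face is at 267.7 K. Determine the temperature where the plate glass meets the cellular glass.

Resistance network (inner→outer):
  R_conv,in = 1/(hA) = 1/(9.02·0.695) = 0.1595 K/W
  R_plate glass = L/(kA) = 4.67×10^-4/(0.865·0.695) = 7.768×10^-4 K/W
  R_cellular glass = L/(kA) = 0.0126/(0.0655·0.695) = 0.2768 K/W
ΣR = 0.1595 + 7.768×10^-4 + 0.2768 = 0.4371 K/W
Q = ΔT/ΣR = (295.2 K − 267.7 K)/0.4371 = 62.91 W
From the inner boundary to the plate glass/cellular glass interface, ΣR_partial = 0.1603 K/W.
T_interface = T_in − Q·ΣR_partial = 295.2 K − (62.91)(0.1603) = 285.1 K

T = 285.1 K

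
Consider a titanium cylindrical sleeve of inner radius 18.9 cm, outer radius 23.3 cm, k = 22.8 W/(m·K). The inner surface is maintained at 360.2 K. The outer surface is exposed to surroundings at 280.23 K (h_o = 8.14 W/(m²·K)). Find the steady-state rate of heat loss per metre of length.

Treat each layer as a resistance in series:
  R'_titanium = ln(0.233/0.189)/(2πk) = 0.2093/(2π·22.8) = 0.001461 m·K/W
  R'_conv,out = 1/(2πr h) = 1/(2π·0.233·8.14) = 0.08392 m·K/W
ΣR = 0.001461 + 0.08392 = 0.08538 m·K/W
Q' = ΔT/ΣR = (360.2 K − 280.23 K)/0.08538 = 937 W/m

Q' = 937 W/m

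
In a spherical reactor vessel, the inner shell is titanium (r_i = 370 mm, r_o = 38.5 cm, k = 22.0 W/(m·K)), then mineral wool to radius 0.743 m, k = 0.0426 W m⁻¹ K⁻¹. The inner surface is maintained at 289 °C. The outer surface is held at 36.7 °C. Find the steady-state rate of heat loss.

Q = 108 W

Treat each layer as a resistance in series:
  R_titanium = (1/0.370 − 1/0.385)/(4πk) = 0.1053/(4π·22.0) = 3.809×10^-4 K/W
  R_mineral wool = (1/0.385 − 1/0.743)/(4πk) = 1.252/(4π·0.0426) = 2.338 K/W
ΣR = 3.809×10^-4 + 2.338 = 2.338 K/W
Q = ΔT/ΣR = (289 °C − 36.7 °C)/2.338 = 108 W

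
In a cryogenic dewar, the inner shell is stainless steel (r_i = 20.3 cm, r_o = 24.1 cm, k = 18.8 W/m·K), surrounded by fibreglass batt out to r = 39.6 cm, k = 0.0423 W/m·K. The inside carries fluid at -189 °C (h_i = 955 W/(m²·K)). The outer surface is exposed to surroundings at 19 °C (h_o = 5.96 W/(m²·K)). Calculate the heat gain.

Resistance network (inner→outer):
  R_conv,in = 1/(4πr²h) = 1/(4π·0.203²·955) = 0.002022 K/W
  R_stainless steel = (1/0.203 − 1/0.241)/(4πk) = 0.7767/(4π·18.8) = 0.003288 K/W
  R_fibreglass batt = (1/0.241 − 1/0.396)/(4πk) = 1.624/(4π·0.0423) = 3.055 K/W
  R_conv,out = 1/(4πr²h) = 1/(4π·0.396²·5.96) = 0.08514 K/W
ΣR = 0.002022 + 0.003288 + 3.055 + 0.08514 = 3.145 K/W
Q = ΔT/ΣR = (-189 °C − 19 °C)/3.145 = -66.1 W
(Negative Q ⇒ heat flows inward; heat gain = 66.1 W.)

Q = 66.1 W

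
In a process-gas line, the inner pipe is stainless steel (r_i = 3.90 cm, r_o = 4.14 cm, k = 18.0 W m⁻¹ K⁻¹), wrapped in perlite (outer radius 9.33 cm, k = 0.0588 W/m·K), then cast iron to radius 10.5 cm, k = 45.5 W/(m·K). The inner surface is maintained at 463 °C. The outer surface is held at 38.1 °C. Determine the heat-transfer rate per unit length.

Resistance network (inner→outer):
  R'_stainless steel = ln(0.0414/0.0390)/(2πk) = 0.05972/(2π·18.0) = 5.280×10^-4 m·K/W
  R'_perlite = ln(0.0933/0.0414)/(2πk) = 0.8125/(2π·0.0588) = 2.199 m·K/W
  R'_cast iron = ln(0.105/0.0933)/(2πk) = 0.1181/(2π·45.5) = 4.132×10^-4 m·K/W
ΣR = 5.280×10^-4 + 2.199 + 4.132×10^-4 = 2.200 m·K/W
Q' = ΔT/ΣR = (463 °C − 38.1 °C)/2.200 = 193 W/m

Q' = 193 W/m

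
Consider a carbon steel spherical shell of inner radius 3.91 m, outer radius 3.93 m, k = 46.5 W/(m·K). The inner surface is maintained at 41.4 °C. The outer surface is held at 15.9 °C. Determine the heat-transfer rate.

Q = 11400 kW

Q = 4πk·ΔT/(1/r₁ − 1/r₂) = 4π × 46.5 × 25.5 / (1/3.91 − 1/3.93) = 1.14×10^7 W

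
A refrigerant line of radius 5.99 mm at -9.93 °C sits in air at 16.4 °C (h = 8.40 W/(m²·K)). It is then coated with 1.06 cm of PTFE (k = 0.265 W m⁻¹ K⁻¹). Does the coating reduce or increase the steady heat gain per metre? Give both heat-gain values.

increases: 8.32 → 15.0 W/m

Critical radius for a cylinder: r_cr = k/h = 0.0315 m = 3.15 cm.
Outer radius after coating: r₂ = 0.00599 + 0.0106 = 0.01659 m.
Since r₁ < r_cr and r₂ ≤ r_cr, the coating moves toward the maximum at r_cr — heat gain rises.
Bare: R = 1/(2πr₁h) = 3.163 m·K/W; Q = 26.33/3.163 = 8.32 W/m.
Coated: R = R_cond + R_conv = 1.754 m·K/W; Q = 26.33/1.754 = 15.0 W/m.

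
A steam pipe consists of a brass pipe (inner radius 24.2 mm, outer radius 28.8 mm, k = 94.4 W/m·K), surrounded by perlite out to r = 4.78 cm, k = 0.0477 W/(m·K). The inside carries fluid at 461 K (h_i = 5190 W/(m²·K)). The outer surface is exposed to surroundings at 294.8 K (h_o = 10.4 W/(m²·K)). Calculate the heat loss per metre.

Q' = 82.6 W/m

Resistance network (inner→outer):
  R'_conv,in = 1/(2πr h) = 1/(2π·0.0242·5190) = 0.001267 m·K/W
  R'_brass = ln(0.0288/0.0242)/(2πk) = 0.1740/(2π·94.4) = 2.934×10^-4 m·K/W
  R'_perlite = ln(0.0478/0.0288)/(2πk) = 0.5067/(2π·0.0477) = 1.690 m·K/W
  R'_conv,out = 1/(2πr h) = 1/(2π·0.0478·10.4) = 0.3202 m·K/W
ΣR = 0.001267 + 2.934×10^-4 + 1.690 + 0.3202 = 2.012 m·K/W
Q' = ΔT/ΣR = (461 K − 294.8 K)/2.012 = 82.6 W/m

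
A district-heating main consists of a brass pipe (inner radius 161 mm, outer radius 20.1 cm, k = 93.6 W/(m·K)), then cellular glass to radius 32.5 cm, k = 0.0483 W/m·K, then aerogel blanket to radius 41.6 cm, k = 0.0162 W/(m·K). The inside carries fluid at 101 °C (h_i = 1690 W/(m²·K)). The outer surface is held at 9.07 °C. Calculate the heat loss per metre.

Q' = 22.9 W/m

Resistance network (inner→outer):
  R'_conv,in = 1/(2πr h) = 1/(2π·0.161·1690) = 5.849×10^-4 m·K/W
  R'_brass = ln(0.201/0.161)/(2πk) = 0.2219/(2π·93.6) = 3.773×10^-4 m·K/W
  R'_cellular glass = ln(0.325/0.201)/(2πk) = 0.4805/(2π·0.0483) = 1.583 m·K/W
  R'_aerogel blanket = ln(0.416/0.325)/(2πk) = 0.2469/(2π·0.0162) = 2.425 m·K/W
ΣR = 5.849×10^-4 + 3.773×10^-4 + 1.583 + 2.425 = 4.009 m·K/W
Q' = ΔT/ΣR = (101 °C − 9.07 °C)/4.009 = 22.9 W/m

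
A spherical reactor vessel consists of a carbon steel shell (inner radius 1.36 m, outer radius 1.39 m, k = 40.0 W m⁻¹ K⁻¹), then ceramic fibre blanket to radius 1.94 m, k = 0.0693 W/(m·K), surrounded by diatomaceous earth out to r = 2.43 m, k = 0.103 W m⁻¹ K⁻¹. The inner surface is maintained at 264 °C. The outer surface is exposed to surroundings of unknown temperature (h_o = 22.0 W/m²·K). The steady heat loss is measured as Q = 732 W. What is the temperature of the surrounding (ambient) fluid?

Sum the resistances:
  R_carbon steel = (1/1.36 − 1/1.39)/(4πk) = 0.01587/(4π·40.0) = 3.157×10^-5 K/W
  R_ceramic fibre blanket = (1/1.39 − 1/1.94)/(4πk) = 0.2040/(4π·0.0693) = 0.2342 K/W
  R_diatomaceous earth = (1/1.94 − 1/2.43)/(4πk) = 0.1039/(4π·0.103) = 0.08030 K/W
  R_conv,out = 1/(4πr²h) = 1/(4π·2.43²·22.0) = 6.126×10^-4 K/W
ΣR = 0.3152 K/W
ΔT = Q·ΣR = 732 × 0.3152 = 230.7 K
Heat flows outward, so T_out = T_in − ΔT = 264 − 230.7 = 33.3 °C

T_out = 33.3 °C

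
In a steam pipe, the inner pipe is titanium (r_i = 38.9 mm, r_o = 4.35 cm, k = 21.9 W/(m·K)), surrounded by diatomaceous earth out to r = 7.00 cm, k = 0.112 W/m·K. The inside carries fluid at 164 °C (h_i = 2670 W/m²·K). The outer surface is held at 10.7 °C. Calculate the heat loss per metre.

Treat each layer as a resistance in series:
  R'_conv,in = 1/(2πr h) = 1/(2π·0.0389·2670) = 0.001532 m·K/W
  R'_titanium = ln(0.0435/0.0389)/(2πk) = 0.1118/(2π·21.9) = 8.122×10^-4 m·K/W
  R'_diatomaceous earth = ln(0.0700/0.0435)/(2πk) = 0.4757/(2π·0.112) = 0.6760 m·K/W
ΣR = 0.001532 + 8.122×10^-4 + 0.6760 = 0.6783 m·K/W
Q' = ΔT/ΣR = (164 °C − 10.7 °C)/0.6783 = 226 W/m

Q' = 226 W/m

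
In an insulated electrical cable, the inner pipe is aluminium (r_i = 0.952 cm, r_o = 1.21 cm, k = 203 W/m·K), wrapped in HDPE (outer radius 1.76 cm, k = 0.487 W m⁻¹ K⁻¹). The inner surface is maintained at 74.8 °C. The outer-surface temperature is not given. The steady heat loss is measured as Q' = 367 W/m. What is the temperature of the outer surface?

Series resistances:
  R'_aluminium = ln(0.0121/0.00952)/(2πk) = 0.2398/(2π·203) = 1.880×10^-4 m·K/W
  R'_HDPE = ln(0.0176/0.0121)/(2πk) = 0.3747/(2π·0.487) = 0.1225 m·K/W
ΣR = 0.1226 m·K/W
ΔT = Q'·ΣR = 367 × 0.1226 = 44.99 K
Heat flows outward, so T_out = T_in − ΔT = 74.8 − 44.99 = 29.8 °C

T_out = 29.8 °C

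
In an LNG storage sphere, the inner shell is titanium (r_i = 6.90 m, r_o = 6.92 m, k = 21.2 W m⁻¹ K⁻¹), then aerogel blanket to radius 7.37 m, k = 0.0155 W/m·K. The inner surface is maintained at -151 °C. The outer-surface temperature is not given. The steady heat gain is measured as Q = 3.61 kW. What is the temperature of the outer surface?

T_out = 12.5 °C

Series resistances:
  R_titanium = (1/6.90 − 1/6.92)/(4πk) = 4.189×10^-4/(4π·21.2) = 1.572×10^-6 K/W
  R_aerogel blanket = (1/6.92 − 1/7.37)/(4πk) = 0.008823/(4π·0.0155) = 0.04530 K/W
ΣR = 0.04530 K/W
ΔT = Q·ΣR = 3610 × 0.04530 = 163.5 K
Heat flows inward, so T_out = T_in + ΔT = -151 + 163.5 = 12.5 °C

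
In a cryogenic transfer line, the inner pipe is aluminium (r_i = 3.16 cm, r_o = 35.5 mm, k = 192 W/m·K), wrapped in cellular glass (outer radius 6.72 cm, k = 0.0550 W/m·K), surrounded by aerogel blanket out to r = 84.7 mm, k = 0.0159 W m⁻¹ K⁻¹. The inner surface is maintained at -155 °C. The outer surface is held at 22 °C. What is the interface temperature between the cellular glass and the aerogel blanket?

Treat each layer as a resistance in series:
  R'_aluminium = ln(0.0355/0.0316)/(2πk) = 0.1164/(2π·192) = 9.647×10^-5 m·K/W
  R'_cellular glass = ln(0.0672/0.0355)/(2πk) = 0.6381/(2π·0.0550) = 1.847 m·K/W
  R'_aerogel blanket = ln(0.0847/0.0672)/(2πk) = 0.2314/(2π·0.0159) = 2.317 m·K/W
ΣR = 9.647×10^-5 + 1.847 + 2.317 = 4.164 m·K/W
Q' = ΔT/ΣR = (-155 °C − 22 °C)/4.164 = -42.51 W/m
From the inner boundary to the cellular glass/aerogel blanket interface, ΣR_partial = 1.847 m·K/W.
T_interface = T_in − Q'·ΣR_partial = -155 °C − (-42.51)(1.847) = -76.5 °C

T = -76.5 °C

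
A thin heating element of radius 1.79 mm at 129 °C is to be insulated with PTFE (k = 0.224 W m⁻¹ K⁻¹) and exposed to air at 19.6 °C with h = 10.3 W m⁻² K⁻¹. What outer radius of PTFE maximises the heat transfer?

r_cr = 2.17 cm

For a cylinder, r_cr = k_ins/h = 0.224/10.3 = 0.0217 m = 2.17 cm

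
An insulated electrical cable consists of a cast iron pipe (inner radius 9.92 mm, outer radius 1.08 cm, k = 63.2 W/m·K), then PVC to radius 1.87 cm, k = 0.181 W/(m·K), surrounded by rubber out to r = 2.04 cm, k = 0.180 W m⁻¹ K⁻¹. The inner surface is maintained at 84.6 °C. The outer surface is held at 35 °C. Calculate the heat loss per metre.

Q' = 88.6 W/m

Treat each layer as a resistance in series:
  R'_cast iron = ln(0.0108/0.00992)/(2πk) = 0.08499/(2π·63.2) = 2.140×10^-4 m·K/W
  R'_PVC = ln(0.0187/0.0108)/(2πk) = 0.5490/(2π·0.181) = 0.4827 m·K/W
  R'_rubber = ln(0.0204/0.0187)/(2πk) = 0.08701/(2π·0.180) = 0.07693 m·K/W
ΣR = 2.140×10^-4 + 0.4827 + 0.07693 = 0.5598 m·K/W
Q' = ΔT/ΣR = (84.6 °C − 35 °C)/0.5598 = 88.6 W/m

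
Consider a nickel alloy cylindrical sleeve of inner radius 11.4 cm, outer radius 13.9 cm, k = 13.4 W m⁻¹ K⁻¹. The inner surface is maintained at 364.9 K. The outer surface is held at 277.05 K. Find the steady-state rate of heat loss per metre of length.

Q' = 37.3 kW/m

Q' = 2πk·ΔT/ln(r₂/r₁) = 2π × 13.4 × 87.85 / ln(0.139/0.114) = 37300 W/m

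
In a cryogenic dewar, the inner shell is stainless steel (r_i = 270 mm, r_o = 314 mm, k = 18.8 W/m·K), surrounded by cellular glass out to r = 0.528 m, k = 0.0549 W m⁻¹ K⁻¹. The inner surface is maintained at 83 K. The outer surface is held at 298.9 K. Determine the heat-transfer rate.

Q = 115 W

Series thermal resistances, inner to outer:
  R_stainless steel = (1/0.270 − 1/0.314)/(4πk) = 0.5190/(4π·18.8) = 0.002197 K/W
  R_cellular glass = (1/0.314 − 1/0.528)/(4πk) = 1.291/(4π·0.0549) = 1.871 K/W
ΣR = 0.002197 + 1.871 = 1.873 K/W
Q = ΔT/ΣR = (83 K − 298.9 K)/1.873 = -115 W
(Negative Q ⇒ heat flows inward; heat gain = 115 W.)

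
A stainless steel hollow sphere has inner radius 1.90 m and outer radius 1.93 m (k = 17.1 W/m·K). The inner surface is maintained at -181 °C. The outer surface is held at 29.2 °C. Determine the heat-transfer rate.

Q = 5.52×10^6 W

Q = 4πk·ΔT/(1/r₁ − 1/r₂) = 4π × 17.1 × 210.2 / (1/1.90 − 1/1.93) = 5.52×10^6 W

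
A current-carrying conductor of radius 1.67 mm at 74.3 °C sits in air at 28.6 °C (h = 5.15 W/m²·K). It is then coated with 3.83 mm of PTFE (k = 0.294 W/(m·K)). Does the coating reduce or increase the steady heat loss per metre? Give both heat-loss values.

increases: 2.47 → 7.30 W/m

Critical radius for a cylinder: r_cr = k/h = 0.0571 m = 5.71 cm.
Outer radius after coating: r₂ = 0.00167 + 0.00383 = 0.00550 m.
Since r₁ < r_cr and r₂ ≤ r_cr, the coating moves toward the maximum at r_cr — heat loss rises.
Bare: R = 1/(2πr₁h) = 18.51 m·K/W; Q = 45.7/18.51 = 2.47 W/m.
Coated: R = R_cond + R_conv = 6.264 m·K/W; Q = 45.7/6.264 = 7.30 W/m.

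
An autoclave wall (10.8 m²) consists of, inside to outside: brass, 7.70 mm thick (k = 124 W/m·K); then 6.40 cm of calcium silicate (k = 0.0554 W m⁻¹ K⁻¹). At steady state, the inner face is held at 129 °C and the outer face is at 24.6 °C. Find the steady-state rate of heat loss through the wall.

Series thermal resistances, inner to outer:
  R_brass = L/(kA) = 0.00770/(124·10.8) = 5.750×10^-6 K/W
  R_calcium silicate = L/(kA) = 0.0640/(0.0554·10.8) = 0.1070 K/W
ΣR = 5.750×10^-6 + 0.1070 = 0.1070 K/W
Q = ΔT/ΣR = (129 °C − 24.6 °C)/0.1070 = 976 W

Q = 976 W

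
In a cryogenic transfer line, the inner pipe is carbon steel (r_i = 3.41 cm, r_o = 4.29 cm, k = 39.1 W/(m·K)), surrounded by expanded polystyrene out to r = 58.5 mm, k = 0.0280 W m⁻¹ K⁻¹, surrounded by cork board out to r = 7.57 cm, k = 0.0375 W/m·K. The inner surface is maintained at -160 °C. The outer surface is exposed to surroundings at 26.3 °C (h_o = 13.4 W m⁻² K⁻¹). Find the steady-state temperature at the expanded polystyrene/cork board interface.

T = -51.0 °C

Series thermal resistances, inner to outer:
  R'_carbon steel = ln(0.0429/0.0341)/(2πk) = 0.2296/(2π·39.1) = 9.345×10^-4 m·K/W
  R'_expanded polystyrene = ln(0.0585/0.0429)/(2πk) = 0.3102/(2π·0.0280) = 1.763 m·K/W
  R'_cork board = ln(0.0757/0.0585)/(2πk) = 0.2578/(2π·0.0375) = 1.094 m·K/W
  R'_conv,out = 1/(2πr h) = 1/(2π·0.0757·13.4) = 0.1569 m·K/W
ΣR = 9.345×10^-4 + 1.763 + 1.094 + 0.1569 = 3.015 m·K/W
Q' = ΔT/ΣR = (-160 °C − 26.3 °C)/3.015 = -61.79 W/m
From the inner boundary to the expanded polystyrene/cork board interface, ΣR_partial = 1.764 m·K/W.
T_interface = T_in − Q'·ΣR_partial = -160 °C − (-61.79)(1.764) = -51.0 °C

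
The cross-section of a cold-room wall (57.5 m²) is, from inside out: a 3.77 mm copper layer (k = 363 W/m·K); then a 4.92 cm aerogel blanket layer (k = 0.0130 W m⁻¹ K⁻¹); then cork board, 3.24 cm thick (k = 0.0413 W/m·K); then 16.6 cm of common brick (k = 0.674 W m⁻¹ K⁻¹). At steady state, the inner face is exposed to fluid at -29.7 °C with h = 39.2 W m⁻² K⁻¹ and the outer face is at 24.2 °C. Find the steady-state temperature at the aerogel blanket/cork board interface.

Resistance network (inner→outer):
  R_conv,in = 1/(hA) = 1/(39.2·57.5) = 4.437×10^-4 K/W
  R_copper = L/(kA) = 0.00377/(363·57.5) = 1.806×10^-7 K/W
  R_aerogel blanket = L/(kA) = 0.0492/(0.0130·57.5) = 0.06582 K/W
  R_cork board = L/(kA) = 0.0324/(0.0413·57.5) = 0.01364 K/W
  R_common brick = L/(kA) = 0.166/(0.674·57.5) = 0.004283 K/W
ΣR = 4.437×10^-4 + 1.806×10^-7 + 0.06582 + 0.01364 + 0.004283 = 0.08419 K/W
Q = ΔT/ΣR = (-29.7 °C − 24.2 °C)/0.08419 = -640.2 W
From the inner boundary to the aerogel blanket/cork board interface, ΣR_partial = 0.06626 K/W.
T_interface = T_in − Q·ΣR_partial = -29.7 °C − (-640.2)(0.06626) = 12.7 °C

T = 12.7 °C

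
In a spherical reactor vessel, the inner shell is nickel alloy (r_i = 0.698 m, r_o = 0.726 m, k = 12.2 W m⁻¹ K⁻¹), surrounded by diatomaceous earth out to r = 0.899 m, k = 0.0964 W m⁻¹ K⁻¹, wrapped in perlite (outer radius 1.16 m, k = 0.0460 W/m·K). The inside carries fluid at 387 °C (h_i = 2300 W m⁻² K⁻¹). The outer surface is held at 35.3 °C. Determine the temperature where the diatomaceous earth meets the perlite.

Treat each layer as a resistance in series:
  R_conv,in = 1/(4πr²h) = 1/(4π·0.698²·2300) = 7.102×10^-5 K/W
  R_nickel alloy = (1/0.698 − 1/0.726)/(4πk) = 0.05525/(4π·12.2) = 3.604×10^-4 K/W
  R_diatomaceous earth = (1/0.726 − 1/0.899)/(4πk) = 0.2651/(4π·0.0964) = 0.2188 K/W
  R_perlite = (1/0.899 − 1/1.16)/(4πk) = 0.2503/(4π·0.0460) = 0.4330 K/W
ΣR = 7.102×10^-5 + 3.604×10^-4 + 0.2188 + 0.4330 = 0.6522 K/W
Q = ΔT/ΣR = (387 °C − 35.3 °C)/0.6522 = 539.3 W
From the inner boundary to the diatomaceous earth/perlite interface, ΣR_partial = 0.2192 K/W.
T_interface = T_in − Q·ΣR_partial = 387 °C − (539.3)(0.2192) = 269 °C

T = 269 °C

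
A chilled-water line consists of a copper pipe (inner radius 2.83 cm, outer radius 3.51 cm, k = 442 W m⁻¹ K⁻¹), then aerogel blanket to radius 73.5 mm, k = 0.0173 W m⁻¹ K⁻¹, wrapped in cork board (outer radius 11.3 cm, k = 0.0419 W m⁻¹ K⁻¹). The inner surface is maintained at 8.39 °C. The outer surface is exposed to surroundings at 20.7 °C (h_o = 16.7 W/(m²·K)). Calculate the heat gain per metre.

Q' = 1.45 W/m

Series thermal resistances, inner to outer:
  R'_copper = ln(0.0351/0.0283)/(2πk) = 0.2153/(2π·442) = 7.754×10^-5 m·K/W
  R'_aerogel blanket = ln(0.0735/0.0351)/(2πk) = 0.7391/(2π·0.0173) = 6.799 m·K/W
  R'_cork board = ln(0.113/0.0735)/(2πk) = 0.4301/(2π·0.0419) = 1.634 m·K/W
  R'_conv,out = 1/(2πr h) = 1/(2π·0.113·16.7) = 0.08434 m·K/W
ΣR = 7.754×10^-5 + 6.799 + 1.634 + 0.08434 = 8.517 m·K/W
Q' = ΔT/ΣR = (8.39 °C − 20.7 °C)/8.517 = -1.45 W/m
(Negative Q' ⇒ heat flows inward; heat gain = 1.45 W/m.)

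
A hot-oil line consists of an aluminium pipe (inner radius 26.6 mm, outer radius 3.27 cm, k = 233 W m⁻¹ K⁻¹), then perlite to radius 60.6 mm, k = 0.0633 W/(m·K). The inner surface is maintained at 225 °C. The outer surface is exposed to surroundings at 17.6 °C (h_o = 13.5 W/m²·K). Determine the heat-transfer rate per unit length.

Q' = 119 W/m

Resistance network (inner→outer):
  R'_aluminium = ln(0.0327/0.0266)/(2πk) = 0.2065/(2π·233) = 1.410×10^-4 m·K/W
  R'_perlite = ln(0.0606/0.0327)/(2πk) = 0.6169/(2π·0.0633) = 1.551 m·K/W
  R'_conv,out = 1/(2πr h) = 1/(2π·0.0606·13.5) = 0.1945 m·K/W
ΣR = 1.410×10^-4 + 1.551 + 0.1945 = 1.746 m·K/W
Q' = ΔT/ΣR = (225 °C − 17.6 °C)/1.746 = 119 W/m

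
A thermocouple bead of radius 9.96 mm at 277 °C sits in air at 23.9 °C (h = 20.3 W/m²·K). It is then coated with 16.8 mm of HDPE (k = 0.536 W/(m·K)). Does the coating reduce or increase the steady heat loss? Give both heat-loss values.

Critical radius for a sphere: r_cr = 2k/h = 0.0528 m = 5.28 cm.
Outer radius after coating: r₂ = 0.00996 + 0.0168 = 0.02676 m.
Since r₁ < r_cr and r₂ ≤ r_cr, the coating moves toward the maximum at r_cr — heat loss rises.
Bare: R = 1/(4πr₁²h) = 39.52 K/W; Q = 253.1/39.52 = 6.40 W.
Coated: R = R_cond + R_conv = 14.83 K/W; Q = 253.1/14.83 = 17.1 W.

increases: 6.40 → 17.1 W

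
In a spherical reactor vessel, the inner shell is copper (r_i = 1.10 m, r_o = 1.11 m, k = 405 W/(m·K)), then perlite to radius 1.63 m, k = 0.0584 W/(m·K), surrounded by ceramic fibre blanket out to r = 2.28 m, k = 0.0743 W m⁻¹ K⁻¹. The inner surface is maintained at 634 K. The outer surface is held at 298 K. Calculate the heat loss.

Treat each layer as a resistance in series:
  R_copper = (1/1.10 − 1/1.11)/(4πk) = 0.008190/(4π·405) = 1.609×10^-6 K/W
  R_perlite = (1/1.11 − 1/1.63)/(4πk) = 0.2874/(4π·0.0584) = 0.3916 K/W
  R_ceramic fibre blanket = (1/1.63 − 1/2.28)/(4πk) = 0.1749/(4π·0.0743) = 0.1873 K/W
ΣR = 1.609×10^-6 + 0.3916 + 0.1873 = 0.5789 K/W
Q = ΔT/ΣR = (634 K − 298 K)/0.5789 = 580 W

Q = 580 W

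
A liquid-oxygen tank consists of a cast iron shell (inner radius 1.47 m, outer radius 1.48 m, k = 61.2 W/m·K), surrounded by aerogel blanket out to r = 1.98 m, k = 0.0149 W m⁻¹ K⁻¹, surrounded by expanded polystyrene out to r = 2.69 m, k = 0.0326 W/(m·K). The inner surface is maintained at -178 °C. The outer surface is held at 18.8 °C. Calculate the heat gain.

Q = 159 W

Resistance network (inner→outer):
  R_cast iron = (1/1.47 − 1/1.48)/(4πk) = 0.004596/(4π·61.2) = 5.977×10^-6 K/W
  R_aerogel blanket = (1/1.48 − 1/1.98)/(4πk) = 0.1706/(4π·0.0149) = 0.9113 K/W
  R_expanded polystyrene = (1/1.98 − 1/2.69)/(4πk) = 0.1333/(4π·0.0326) = 0.3254 K/W
ΣR = 5.977×10^-6 + 0.9113 + 0.3254 = 1.237 K/W
Q = ΔT/ΣR = (-178 °C − 18.8 °C)/1.237 = -159 W
(Negative Q ⇒ heat flows inward; heat gain = 159 W.)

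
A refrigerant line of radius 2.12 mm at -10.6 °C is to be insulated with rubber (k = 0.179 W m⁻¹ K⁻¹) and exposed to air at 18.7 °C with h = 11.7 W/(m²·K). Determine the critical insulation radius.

r_cr = 1.53 cm

For a cylinder, r_cr = k_ins/h = 0.179/11.7 = 0.0153 m = 1.53 cm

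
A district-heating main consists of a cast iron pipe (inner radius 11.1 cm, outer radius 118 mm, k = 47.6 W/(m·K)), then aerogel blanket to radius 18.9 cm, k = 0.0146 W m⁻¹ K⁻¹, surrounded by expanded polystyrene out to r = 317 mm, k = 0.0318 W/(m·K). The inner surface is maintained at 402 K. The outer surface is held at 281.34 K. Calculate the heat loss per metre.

Resistance network (inner→outer):
  R'_cast iron = ln(0.118/0.111)/(2πk) = 0.06115/(2π·47.6) = 2.045×10^-4 m·K/W
  R'_aerogel blanket = ln(0.189/0.118)/(2πk) = 0.4711/(2π·0.0146) = 5.135 m·K/W
  R'_expanded polystyrene = ln(0.317/0.189)/(2πk) = 0.5172/(2π·0.0318) = 2.588 m·K/W
ΣR = 2.045×10^-4 + 5.135 + 2.588 = 7.723 m·K/W
Q' = ΔT/ΣR = (402 K − 281.34 K)/7.723 = 15.6 W/m

Q' = 15.6 W/m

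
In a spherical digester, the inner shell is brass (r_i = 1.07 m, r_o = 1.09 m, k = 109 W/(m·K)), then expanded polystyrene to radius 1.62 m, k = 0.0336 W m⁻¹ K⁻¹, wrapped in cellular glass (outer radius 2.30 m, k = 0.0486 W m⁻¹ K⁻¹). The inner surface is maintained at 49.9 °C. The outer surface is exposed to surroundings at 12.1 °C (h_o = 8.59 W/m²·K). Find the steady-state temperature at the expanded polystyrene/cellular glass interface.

Treat each layer as a resistance in series:
  R_brass = (1/1.07 − 1/1.09)/(4πk) = 0.01715/(4π·109) = 1.252×10^-5 K/W
  R_expanded polystyrene = (1/1.09 − 1/1.62)/(4πk) = 0.3001/(4π·0.0336) = 0.7109 K/W
  R_cellular glass = (1/1.62 − 1/2.30)/(4πk) = 0.1825/(4π·0.0486) = 0.2988 K/W
  R_conv,out = 1/(4πr²h) = 1/(4π·2.30²·8.59) = 0.001751 K/W
ΣR = 1.252×10^-5 + 0.7109 + 0.2988 + 0.001751 = 1.011 K/W
Q = ΔT/ΣR = (49.9 °C − 12.1 °C)/1.011 = 37.39 W
From the inner boundary to the expanded polystyrene/cellular glass interface, ΣR_partial = 0.7109 K/W.
T_interface = T_in − Q·ΣR_partial = 49.9 °C − (37.39)(0.7109) = 23.3 °C

T = 23.3 °C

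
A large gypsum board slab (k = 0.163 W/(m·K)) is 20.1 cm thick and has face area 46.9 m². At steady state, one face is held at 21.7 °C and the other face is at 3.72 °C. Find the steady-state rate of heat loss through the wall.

Q = kA·ΔT/L = 0.163 × 46.9 × |21.7 °C − 3.72 °C| / 0.201 = 684 W

Q = 684 W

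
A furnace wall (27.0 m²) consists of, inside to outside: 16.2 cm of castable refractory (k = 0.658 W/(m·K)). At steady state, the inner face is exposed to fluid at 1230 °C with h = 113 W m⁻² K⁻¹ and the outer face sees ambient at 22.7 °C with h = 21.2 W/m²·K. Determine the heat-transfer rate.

Q = 108 kW

Resistance network (inner→outer):
  R_conv,in = 1/(hA) = 1/(113·27.0) = 3.278×10^-4 K/W
  R_castable refractory = L/(kA) = 0.162/(0.658·27.0) = 0.009119 K/W
  R_conv,out = 1/(hA) = 1/(21.2·27.0) = 0.001747 K/W
ΣR = 3.278×10^-4 + 0.009119 + 0.001747 = 0.01119 K/W
Q = ΔT/ΣR = (1230 °C − 22.7 °C)/0.01119 = 1.08×10^5 W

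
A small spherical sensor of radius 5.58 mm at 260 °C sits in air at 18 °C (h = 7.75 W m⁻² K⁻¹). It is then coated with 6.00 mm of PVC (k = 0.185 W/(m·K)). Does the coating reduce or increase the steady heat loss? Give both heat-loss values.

Critical radius for a sphere: r_cr = 2k/h = 0.0477 m = 4.77 cm.
Outer radius after coating: r₂ = 0.00558 + 0.00600 = 0.01158 m.
Since r₁ < r_cr and r₂ ≤ r_cr, the coating moves toward the maximum at r_cr — heat loss rises.
Bare: R = 1/(4πr₁²h) = 329.8 K/W; Q = 242/329.8 = 0.734 W.
Coated: R = R_cond + R_conv = 116.5 K/W; Q = 242/116.5 = 2.08 W.

increases: 0.734 → 2.08 W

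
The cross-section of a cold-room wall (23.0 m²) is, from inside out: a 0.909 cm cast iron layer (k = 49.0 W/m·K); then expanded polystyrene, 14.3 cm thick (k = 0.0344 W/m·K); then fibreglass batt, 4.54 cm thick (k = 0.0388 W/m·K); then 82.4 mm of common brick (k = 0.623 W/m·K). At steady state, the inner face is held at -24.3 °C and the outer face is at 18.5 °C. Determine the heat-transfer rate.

Resistance network (inner→outer):
  R_cast iron = L/(kA) = 0.00909/(49.0·23.0) = 8.066×10^-6 K/W
  R_expanded polystyrene = L/(kA) = 0.143/(0.0344·23.0) = 0.1807 K/W
  R_fibreglass batt = L/(kA) = 0.0454/(0.0388·23.0) = 0.05087 K/W
  R_common brick = L/(kA) = 0.0824/(0.623·23.0) = 0.005751 K/W
ΣR = 8.066×10^-6 + 0.1807 + 0.05087 + 0.005751 = 0.2373 K/W
Q = ΔT/ΣR = (-24.3 °C − 18.5 °C)/0.2373 = -180 W
(Negative Q ⇒ heat flows inward; heat gain = 180 W.)

Q = 180 W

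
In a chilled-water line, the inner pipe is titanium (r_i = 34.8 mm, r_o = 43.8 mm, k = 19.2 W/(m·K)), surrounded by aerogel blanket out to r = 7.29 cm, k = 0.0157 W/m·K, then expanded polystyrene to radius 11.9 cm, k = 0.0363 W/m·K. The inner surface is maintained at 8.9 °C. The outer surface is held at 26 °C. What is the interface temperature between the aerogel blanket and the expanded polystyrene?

Treat each layer as a resistance in series:
  R'_titanium = ln(0.0438/0.0348)/(2πk) = 0.2300/(2π·19.2) = 0.001907 m·K/W
  R'_aerogel blanket = ln(0.0729/0.0438)/(2πk) = 0.5095/(2π·0.0157) = 5.164 m·K/W
  R'_expanded polystyrene = ln(0.119/0.0729)/(2πk) = 0.4900/(2π·0.0363) = 2.149 m·K/W
ΣR = 0.001907 + 5.164 + 2.149 = 7.315 m·K/W
Q' = ΔT/ΣR = (8.9 °C − 26 °C)/7.315 = -2.338 W/m
From the inner boundary to the aerogel blanket/expanded polystyrene interface, ΣR_partial = 5.166 m·K/W.
T_interface = T_in − Q'·ΣR_partial = 8.9 °C − (-2.338)(5.166) = 21.0 °C

T = 21.0 °C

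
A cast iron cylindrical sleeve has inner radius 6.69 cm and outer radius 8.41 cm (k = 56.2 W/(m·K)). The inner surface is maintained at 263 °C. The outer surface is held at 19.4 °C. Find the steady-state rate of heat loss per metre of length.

Q' = 376 kW/m

Q' = 2πk·ΔT/ln(r₂/r₁) = 2π × 56.2 × 243.6 / ln(0.0841/0.0669) = 3.76×10^5 W/m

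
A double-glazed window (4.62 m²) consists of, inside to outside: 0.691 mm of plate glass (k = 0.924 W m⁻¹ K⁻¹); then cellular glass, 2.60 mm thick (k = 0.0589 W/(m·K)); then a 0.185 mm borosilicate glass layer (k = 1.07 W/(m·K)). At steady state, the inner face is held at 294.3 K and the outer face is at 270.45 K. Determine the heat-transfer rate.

Resistance network (inner→outer):
  R_plate glass = L/(kA) = 6.91×10^-4/(0.924·4.62) = 1.619×10^-4 K/W
  R_cellular glass = L/(kA) = 0.00260/(0.0589·4.62) = 0.009555 K/W
  R_borosilicate glass = L/(kA) = 1.85×10^-4/(1.07·4.62) = 3.742×10^-5 K/W
ΣR = 1.619×10^-4 + 0.009555 + 3.742×10^-5 = 0.009754 K/W
Q = ΔT/ΣR = (294.3 K − 270.45 K)/0.009754 = 2450 W

Q = 2450 W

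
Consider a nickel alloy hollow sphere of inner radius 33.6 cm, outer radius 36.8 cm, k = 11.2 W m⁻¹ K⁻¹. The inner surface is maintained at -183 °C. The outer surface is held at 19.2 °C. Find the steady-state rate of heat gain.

Q = 4πk·ΔT/(1/r₁ − 1/r₂) = 4π × 11.2 × 202.2 / (1/0.336 − 1/0.368) = 1.10×10^5 W

Q = 110 kW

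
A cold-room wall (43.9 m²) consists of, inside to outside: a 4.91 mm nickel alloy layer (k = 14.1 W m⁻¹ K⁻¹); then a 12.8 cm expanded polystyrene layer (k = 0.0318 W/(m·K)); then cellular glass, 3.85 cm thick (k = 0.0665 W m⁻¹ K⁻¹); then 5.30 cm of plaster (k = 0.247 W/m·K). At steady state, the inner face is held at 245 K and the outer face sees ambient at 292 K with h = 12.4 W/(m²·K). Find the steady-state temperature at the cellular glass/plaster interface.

T = 289.2 K

Treat each layer as a resistance in series:
  R_nickel alloy = L/(kA) = 0.00491/(14.1·43.9) = 7.932×10^-6 K/W
  R_expanded polystyrene = L/(kA) = 0.128/(0.0318·43.9) = 0.09169 K/W
  R_cellular glass = L/(kA) = 0.0385/(0.0665·43.9) = 0.01319 K/W
  R_plaster = L/(kA) = 0.0530/(0.247·43.9) = 0.004888 K/W
  R_conv,out = 1/(hA) = 1/(12.4·43.9) = 0.001837 K/W
ΣR = 7.932×10^-6 + 0.09169 + 0.01319 + 0.004888 + 0.001837 = 0.1116 K/W
Q = ΔT/ΣR = (245 K − 292 K)/0.1116 = -421.1 W
From the inner boundary to the cellular glass/plaster interface, ΣR_partial = 0.1049 K/W.
T_interface = T_in − Q·ΣR_partial = 245 K − (-421.1)(0.1049) = 289.2 K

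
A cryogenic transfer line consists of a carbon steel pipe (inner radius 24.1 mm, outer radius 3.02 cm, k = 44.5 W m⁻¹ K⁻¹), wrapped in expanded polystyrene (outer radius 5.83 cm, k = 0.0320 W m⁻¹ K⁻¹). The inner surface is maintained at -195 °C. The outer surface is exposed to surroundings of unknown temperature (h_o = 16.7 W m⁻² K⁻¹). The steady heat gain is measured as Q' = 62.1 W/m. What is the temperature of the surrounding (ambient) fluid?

Sum the resistances:
  R'_carbon steel = ln(0.0302/0.0241)/(2πk) = 0.2256/(2π·44.5) = 8.070×10^-4 m·K/W
  R'_expanded polystyrene = ln(0.0583/0.0302)/(2πk) = 0.6578/(2π·0.0320) = 3.271 m·K/W
  R'_conv,out = 1/(2πr h) = 1/(2π·0.0583·16.7) = 0.1635 m·K/W
ΣR = 3.436 m·K/W
ΔT = Q'·ΣR = 62.1 × 3.436 = 213.4 K
Heat flows inward, so T_out = T_in + ΔT = -195 + 213.4 = 18.4 °C

T_out = 18.4 °C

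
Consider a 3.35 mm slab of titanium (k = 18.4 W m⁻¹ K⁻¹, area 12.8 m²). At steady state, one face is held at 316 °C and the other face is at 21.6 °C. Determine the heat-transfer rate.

Q = 20700 kW

Q = kA·ΔT/L = 18.4 × 12.8 × |316 °C − 21.6 °C| / 0.00335 = 2.07×10^7 W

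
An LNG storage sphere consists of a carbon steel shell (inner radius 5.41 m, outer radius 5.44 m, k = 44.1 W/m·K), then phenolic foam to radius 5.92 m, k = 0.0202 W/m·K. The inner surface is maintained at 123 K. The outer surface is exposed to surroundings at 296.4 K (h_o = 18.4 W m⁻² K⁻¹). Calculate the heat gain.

Q = 2.95 kW

Resistance network (inner→outer):
  R_carbon steel = (1/5.41 − 1/5.44)/(4πk) = 0.001019/(4π·44.1) = 1.839×10^-6 K/W
  R_phenolic foam = (1/5.44 − 1/5.92)/(4πk) = 0.01490/(4π·0.0202) = 0.05872 K/W
  R_conv,out = 1/(4πr²h) = 1/(4π·5.92²·18.4) = 1.234×10^-4 K/W
ΣR = 1.839×10^-6 + 0.05872 + 1.234×10^-4 = 0.05885 K/W
Q = ΔT/ΣR = (123 K − 296.4 K)/0.05885 = -2950 W
(Negative Q ⇒ heat flows inward; heat gain = 2950 W.)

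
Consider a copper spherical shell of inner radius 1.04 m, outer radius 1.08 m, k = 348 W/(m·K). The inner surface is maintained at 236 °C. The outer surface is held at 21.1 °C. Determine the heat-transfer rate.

Q = 4πk·ΔT/(1/r₁ − 1/r₂) = 4π × 348 × 214.9 / (1/1.04 − 1/1.08) = 2.64×10^7 W

Q = 26400 kW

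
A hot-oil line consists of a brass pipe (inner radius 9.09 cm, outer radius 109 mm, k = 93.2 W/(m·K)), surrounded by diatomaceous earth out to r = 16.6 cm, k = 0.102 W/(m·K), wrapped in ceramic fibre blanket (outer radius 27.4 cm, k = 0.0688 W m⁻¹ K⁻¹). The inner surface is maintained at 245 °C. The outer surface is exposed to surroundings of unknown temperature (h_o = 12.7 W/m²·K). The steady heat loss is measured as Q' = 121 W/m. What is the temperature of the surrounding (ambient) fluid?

Series resistances:
  R'_brass = ln(0.109/0.0909)/(2πk) = 0.1816/(2π·93.2) = 3.101×10^-4 m·K/W
  R'_diatomaceous earth = ln(0.166/0.109)/(2πk) = 0.4206/(2π·0.102) = 0.6563 m·K/W
  R'_ceramic fibre blanket = ln(0.274/0.166)/(2πk) = 0.5011/(2π·0.0688) = 1.159 m·K/W
  R'_conv,out = 1/(2πr h) = 1/(2π·0.274·12.7) = 0.04574 m·K/W
ΣR = 1.862 m·K/W
ΔT = Q'·ΣR = 121 × 1.862 = 225.3 K
Heat flows outward, so T_out = T_in − ΔT = 245 − 225.3 = 19.7 °C

T_out = 19.7 °C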